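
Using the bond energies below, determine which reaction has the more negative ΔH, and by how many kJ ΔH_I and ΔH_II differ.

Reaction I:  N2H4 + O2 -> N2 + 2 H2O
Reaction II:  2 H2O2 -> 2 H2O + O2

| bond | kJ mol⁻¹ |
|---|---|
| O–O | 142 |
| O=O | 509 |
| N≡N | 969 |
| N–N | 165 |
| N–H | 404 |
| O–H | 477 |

Reaction I, by 362 kJ

Reaction I:
  Bonds broken (reactants):
    N–H: 4 × 404 = 1616
    N–N: 1 × 165 = 165
    O=O: 1 × 509 = 509
    Σ(broken) = 2290 kJ
  Bonds formed (products):
    N≡N: 1 × 969 = 969
    O–H: 4 × 477 = 1908
    Σ(formed) = 2877 kJ
  ΔH_I = 2290 − 2877 = −587 kJ
Reaction II:
  Bonds broken (reactants):
    O–H: 4 × 477 = 1908
    O–O: 2 × 142 = 284
    Σ(broken) = 2192 kJ
  Bonds formed (products):
    O–H: 4 × 477 = 1908
    O=O: 1 × 509 = 509
    Σ(formed) = 2417 kJ
  ΔH_II = 2192 − 2417 = −225 kJ
ΔH_I − ΔH_II = −362 kJ, so reaction I has the more negative ΔH; |ΔH_I − ΔH_II| = 362 kJ.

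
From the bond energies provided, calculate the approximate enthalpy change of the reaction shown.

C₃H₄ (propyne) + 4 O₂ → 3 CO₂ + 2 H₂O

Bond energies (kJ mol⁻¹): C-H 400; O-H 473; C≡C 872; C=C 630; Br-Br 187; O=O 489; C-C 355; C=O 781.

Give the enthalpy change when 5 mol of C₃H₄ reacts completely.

Bonds broken (reactants):
  C≡C: 1 × 872 = 872
  C-C: 1 × 355 = 355
  C-H: 4 × 400 = 1600
  O=O: 4 × 489 = 1956
  Σ(broken) = 4783 kJ
Bonds formed (products):
  C=O: 6 × 781 = 4686
  O-H: 4 × 473 = 1892
  Σ(formed) = 6578 kJ
ΔH = Σ(broken) − Σ(formed) = 4783 − 6578 = −1795 kJ
For 5× the reaction as written: 5 × (−1795) = −8975 kJ

ΔH = −8975 kJ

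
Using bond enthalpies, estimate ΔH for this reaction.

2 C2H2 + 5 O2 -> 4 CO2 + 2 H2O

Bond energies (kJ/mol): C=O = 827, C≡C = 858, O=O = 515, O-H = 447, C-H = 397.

Bonds broken (reactants):
  C≡C: 2 × 858 = 1716
  C-H: 4 × 397 = 1588
  O=O: 5 × 515 = 2575
  Σ(broken) = 5879 kJ
Bonds formed (products):
  C=O: 8 × 827 = 6616
  O-H: 4 × 447 = 1788
  Σ(formed) = 8404 kJ
ΔH = Σ(broken) − Σ(formed) = 5879 − 8404 = −2525 kJ

ΔH ≈ −2525 kJ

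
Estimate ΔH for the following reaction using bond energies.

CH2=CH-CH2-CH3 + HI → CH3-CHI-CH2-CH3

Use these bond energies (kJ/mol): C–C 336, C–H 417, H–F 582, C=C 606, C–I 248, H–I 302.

Bonds broken (reactants):
  C–C: 2 × 336 = 672
  C–H: 8 × 417 = 3336
  C=C: 1 × 606 = 606
  H–I: 1 × 302 = 302
  Σ(broken) = 4916 kJ
Bonds formed (products):
  C–C: 3 × 336 = 1008
  C–H: 9 × 417 = 3753
  C–I: 1 × 248 = 248
  Σ(formed) = 5009 kJ
ΔH = Σ(broken) − Σ(formed) = 4916 − 5009 = −93 kJ

ΔH ≈ −93 kJ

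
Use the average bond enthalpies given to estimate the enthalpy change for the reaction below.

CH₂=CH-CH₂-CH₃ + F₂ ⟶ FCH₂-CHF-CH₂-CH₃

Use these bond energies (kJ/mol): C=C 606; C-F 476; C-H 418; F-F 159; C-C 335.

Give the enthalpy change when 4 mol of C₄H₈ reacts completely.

ΔH = −2088 kJ

Bonds broken (reactants):
  C-C: 2 × 335 = 670
  C-H: 8 × 418 = 3344
  C=C: 1 × 606 = 606
  F-F: 1 × 159 = 159
  Σ(broken) = 4779 kJ
Bonds formed (products):
  C-C: 3 × 335 = 1005
  C-F: 2 × 476 = 952
  C-H: 8 × 418 = 3344
  Σ(formed) = 5301 kJ
ΔH = Σ(broken) − Σ(formed) = 4779 − 5301 = −522 kJ
For 4× the reaction as written: 4 × (−522) = −2088 kJ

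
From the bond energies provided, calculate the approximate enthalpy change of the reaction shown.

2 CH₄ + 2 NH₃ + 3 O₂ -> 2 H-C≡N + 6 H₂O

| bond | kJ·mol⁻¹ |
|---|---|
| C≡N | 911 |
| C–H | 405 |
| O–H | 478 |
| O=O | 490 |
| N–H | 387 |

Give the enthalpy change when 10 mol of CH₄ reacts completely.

Bonds broken (reactants):
  C–H: 8 × 405 = 3240
  N–H: 6 × 387 = 2322
  O=O: 3 × 490 = 1470
  Σ(broken) = 7032 kJ
Bonds formed (products):
  C≡N: 2 × 911 = 1822
  C–H: 2 × 405 = 810
  O–H: 12 × 478 = 5736
  Σ(formed) = 8368 kJ
ΔH = Σ(broken) − Σ(formed) = 7032 − 8368 = −1336 kJ
For 5× the reaction as written: 5 × (−1336) = −6680 kJ

ΔH = −6680 kJ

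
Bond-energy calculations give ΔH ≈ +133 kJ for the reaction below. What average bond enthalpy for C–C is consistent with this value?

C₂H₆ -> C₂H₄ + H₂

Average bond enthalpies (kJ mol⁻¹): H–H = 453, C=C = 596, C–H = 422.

Let D be the C–C bond energy.
Σ(broken) = 1×D + 6×422 = 2532 + D
Σ(formed) = 4×422 + 1×596 + 1×453 = 2737
ΔH = Σ(broken) − Σ(formed) = (2532 + D) − (2737) = −205 + D
Setting this equal to +133 kJ gives D = 338 kJ/mol.

D(C–C) ≈ 338 kJ/mol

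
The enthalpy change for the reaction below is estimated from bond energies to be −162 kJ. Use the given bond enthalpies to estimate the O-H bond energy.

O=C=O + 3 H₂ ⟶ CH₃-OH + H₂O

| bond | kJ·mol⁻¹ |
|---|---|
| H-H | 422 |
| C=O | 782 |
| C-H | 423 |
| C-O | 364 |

D(O-H) ≈ 453 kJ/mol

Let D be the O-H bond energy.
Σ(broken) = 2×782 + 3×422 = 2830
Σ(formed) = 3×423 + 1×364 + 3×D = 1633 + 3D
ΔH = Σ(broken) − Σ(formed) = (2830) − (1633 + 3D) = +1197 − 3D
Setting this equal to −162 kJ gives 3D = 1359, so D = 453 kJ/mol.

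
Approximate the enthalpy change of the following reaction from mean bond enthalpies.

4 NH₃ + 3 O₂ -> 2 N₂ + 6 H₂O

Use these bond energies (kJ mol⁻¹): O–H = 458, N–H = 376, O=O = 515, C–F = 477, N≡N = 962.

Bonds broken (reactants):
  N–H: 12 × 376 = 4512
  O=O: 3 × 515 = 1545
  Σ(broken) = 6057 kJ
Bonds formed (products):
  N≡N: 2 × 962 = 1924
  O–H: 12 × 458 = 5496
  Σ(formed) = 7420 kJ
ΔH = Σ(broken) − Σ(formed) = 6057 − 7420 = −1363 kJ

ΔH ≈ −1363 kJ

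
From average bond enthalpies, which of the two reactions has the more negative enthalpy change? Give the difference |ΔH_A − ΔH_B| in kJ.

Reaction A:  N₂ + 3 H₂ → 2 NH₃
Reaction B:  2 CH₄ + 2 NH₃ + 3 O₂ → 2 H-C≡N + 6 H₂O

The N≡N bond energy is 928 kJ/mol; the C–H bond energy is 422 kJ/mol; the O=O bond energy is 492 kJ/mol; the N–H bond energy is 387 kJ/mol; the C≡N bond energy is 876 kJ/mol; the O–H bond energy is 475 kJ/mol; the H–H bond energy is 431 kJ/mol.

Reaction B, by 1021 kJ

Reaction A:
  Bonds broken (reactants):
    H–H: 3 × 431 = 1293
    N≡N: 1 × 928 = 928
    Σ(broken) = 2221 kJ
  Bonds formed (products):
    N–H: 6 × 387 = 2322
    Σ(formed) = 2322 kJ
  ΔH_A = 2221 − 2322 = −101 kJ
Reaction B:
  Bonds broken (reactants):
    C–H: 8 × 422 = 3376
    N–H: 6 × 387 = 2322
    O=O: 3 × 492 = 1476
    Σ(broken) = 7174 kJ
  Bonds formed (products):
    C≡N: 2 × 876 = 1752
    C–H: 2 × 422 = 844
    O–H: 12 × 475 = 5700
    Σ(formed) = 8296 kJ
  ΔH_B = 7174 − 8296 = −1122 kJ
ΔH_A − ΔH_B = +1021 kJ, so reaction B has the more negative ΔH; |ΔH_A − ΔH_B| = 1021 kJ.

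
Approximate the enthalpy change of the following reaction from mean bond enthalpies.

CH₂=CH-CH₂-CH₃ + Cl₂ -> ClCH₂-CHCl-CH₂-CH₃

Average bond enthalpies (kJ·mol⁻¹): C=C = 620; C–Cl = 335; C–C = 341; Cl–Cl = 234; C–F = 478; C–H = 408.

ΔH ≈ −157 kJ

Bonds broken (reactants):
  C–C: 2 × 341 = 682
  C–H: 8 × 408 = 3264
  C=C: 1 × 620 = 620
  Cl–Cl: 1 × 234 = 234
  Σ(broken) = 4800 kJ
Bonds formed (products):
  C–C: 3 × 341 = 1023
  C–Cl: 2 × 335 = 670
  C–H: 8 × 408 = 3264
  Σ(formed) = 4957 kJ
ΔH = Σ(broken) − Σ(formed) = 4800 − 4957 = −157 kJ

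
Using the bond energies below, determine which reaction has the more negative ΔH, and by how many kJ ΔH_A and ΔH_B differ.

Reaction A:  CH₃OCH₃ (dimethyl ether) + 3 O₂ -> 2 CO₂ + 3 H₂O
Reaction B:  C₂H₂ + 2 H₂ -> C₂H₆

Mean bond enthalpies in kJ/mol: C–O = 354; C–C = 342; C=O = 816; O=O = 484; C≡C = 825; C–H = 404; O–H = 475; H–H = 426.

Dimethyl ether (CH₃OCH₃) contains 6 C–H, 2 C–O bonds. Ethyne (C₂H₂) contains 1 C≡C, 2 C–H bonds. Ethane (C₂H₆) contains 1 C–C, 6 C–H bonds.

Reaction A:
  Bonds broken (reactants):
    C–H: 6 × 404 = 2424
    C–O: 2 × 354 = 708
    O=O: 3 × 484 = 1452
    Σ(broken) = 4584 kJ
  Bonds formed (products):
    C=O: 4 × 816 = 3264
    O–H: 6 × 475 = 2850
    Σ(formed) = 6114 kJ
  ΔH_A = 4584 − 6114 = −1530 kJ
Reaction B:
  Bonds broken (reactants):
    C≡C: 1 × 825 = 825
    C–H: 2 × 404 = 808
    H–H: 2 × 426 = 852
    Σ(broken) = 2485 kJ
  Bonds formed (products):
    C–C: 1 × 342 = 342
    C–H: 6 × 404 = 2424
    Σ(formed) = 2766 kJ
  ΔH_B = 2485 − 2766 = −281 kJ
ΔH_A − ΔH_B = −1249 kJ, so reaction A has the more negative ΔH; |ΔH_A − ΔH_B| = 1249 kJ.

Reaction A, by 1249 kJ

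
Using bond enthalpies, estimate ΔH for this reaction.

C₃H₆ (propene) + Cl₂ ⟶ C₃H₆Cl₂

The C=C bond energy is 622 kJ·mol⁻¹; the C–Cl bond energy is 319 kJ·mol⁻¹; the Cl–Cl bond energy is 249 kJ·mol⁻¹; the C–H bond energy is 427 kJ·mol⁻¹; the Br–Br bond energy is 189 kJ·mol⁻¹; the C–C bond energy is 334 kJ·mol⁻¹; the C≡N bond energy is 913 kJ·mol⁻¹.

Bonds broken (reactants):
  C–C: 1 × 334 = 334
  C–H: 6 × 427 = 2562
  C=C: 1 × 622 = 622
  Cl–Cl: 1 × 249 = 249
  Σ(broken) = 3767 kJ
Bonds formed (products):
  C–C: 2 × 334 = 668
  C–Cl: 2 × 319 = 638
  C–H: 6 × 427 = 2562
  Σ(formed) = 3868 kJ
ΔH = Σ(broken) − Σ(formed) = 3767 − 3868 = −101 kJ

ΔH ≈ −101 kJ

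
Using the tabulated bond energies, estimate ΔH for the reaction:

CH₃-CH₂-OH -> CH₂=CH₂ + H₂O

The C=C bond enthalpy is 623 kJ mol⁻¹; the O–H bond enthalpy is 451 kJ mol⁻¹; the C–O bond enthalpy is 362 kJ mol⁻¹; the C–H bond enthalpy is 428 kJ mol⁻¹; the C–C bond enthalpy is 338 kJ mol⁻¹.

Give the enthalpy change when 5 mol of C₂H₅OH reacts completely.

Bonds broken (reactants):
  C–C: 1 × 338 = 338
  C–H: 5 × 428 = 2140
  C–O: 1 × 362 = 362
  O–H: 1 × 451 = 451
  Σ(broken) = 3291 kJ
Bonds formed (products):
  C–H: 4 × 428 = 1712
  C=C: 1 × 623 = 623
  O–H: 2 × 451 = 902
  Σ(formed) = 3237 kJ
ΔH = Σ(broken) − Σ(formed) = 3291 − 3237 = +54 kJ
For 5× the reaction as written: 5 × (+54) = +270 kJ

ΔH = +270 kJ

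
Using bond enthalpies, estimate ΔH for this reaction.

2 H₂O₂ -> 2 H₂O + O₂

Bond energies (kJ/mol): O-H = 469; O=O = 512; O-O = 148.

Bonds broken (reactants):
  O-H: 4 × 469 = 1876
  O-O: 2 × 148 = 296
  Σ(broken) = 2172 kJ
Bonds formed (products):
  O-H: 4 × 469 = 1876
  O=O: 1 × 512 = 512
  Σ(formed) = 2388 kJ
ΔH = Σ(broken) − Σ(formed) = 2172 − 2388 = −216 kJ

ΔH ≈ −216 kJ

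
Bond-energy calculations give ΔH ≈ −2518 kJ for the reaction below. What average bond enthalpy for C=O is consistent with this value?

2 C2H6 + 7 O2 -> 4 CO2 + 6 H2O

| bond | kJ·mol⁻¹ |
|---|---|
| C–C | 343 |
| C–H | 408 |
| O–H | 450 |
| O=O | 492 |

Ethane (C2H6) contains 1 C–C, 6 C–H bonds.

D(C=O) ≈ 768 kJ/mol

Let D be the C=O bond energy.
Σ(broken) = 2×343 + 12×408 + 7×492 = 9026
Σ(formed) = 8×D + 12×450 = 5400 + 8D
ΔH = Σ(broken) − Σ(formed) = (9026) − (5400 + 8D) = +3626 − 8D
Setting this equal to −2518 kJ gives 8D = 6144, so D = 768 kJ/mol.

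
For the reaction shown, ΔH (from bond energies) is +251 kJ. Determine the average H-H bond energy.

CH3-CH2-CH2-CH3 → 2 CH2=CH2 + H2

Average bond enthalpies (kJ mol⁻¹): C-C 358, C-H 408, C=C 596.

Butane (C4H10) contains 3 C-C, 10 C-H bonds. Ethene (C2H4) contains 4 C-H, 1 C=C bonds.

D(H-H) ≈ 447 kJ/mol

Let D be the H-H bond energy.
Σ(broken) = 3×358 + 10×408 = 5154
Σ(formed) = 8×408 + 2×596 + 1×D = 4456 + D
ΔH = Σ(broken) − Σ(formed) = (5154) − (4456 + D) = +698 − D
Setting this equal to +251 kJ gives D = 447 kJ/mol.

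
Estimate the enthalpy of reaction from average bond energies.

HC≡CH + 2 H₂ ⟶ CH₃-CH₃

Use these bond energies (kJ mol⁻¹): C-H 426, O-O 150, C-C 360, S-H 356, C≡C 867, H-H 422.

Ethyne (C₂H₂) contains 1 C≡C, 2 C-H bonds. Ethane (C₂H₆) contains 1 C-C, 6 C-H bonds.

Bonds broken (reactants):
  C≡C: 1 × 867 = 867
  C-H: 2 × 426 = 852
  H-H: 2 × 422 = 844
  Σ(broken) = 2563 kJ
Bonds formed (products):
  C-C: 1 × 360 = 360
  C-H: 6 × 426 = 2556
  Σ(formed) = 2916 kJ
ΔH = Σ(broken) − Σ(formed) = 2563 − 2916 = −353 kJ

ΔH ≈ −353 kJ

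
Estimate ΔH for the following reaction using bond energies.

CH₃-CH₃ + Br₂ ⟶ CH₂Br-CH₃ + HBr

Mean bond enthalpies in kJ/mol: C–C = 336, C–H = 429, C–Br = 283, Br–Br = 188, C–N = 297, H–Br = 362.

ΔH ≈ −28 kJ

Bonds broken (reactants):
  Br–Br: 1 × 188 = 188
  C–C: 1 × 336 = 336
  C–H: 6 × 429 = 2574
  Σ(broken) = 3098 kJ
Bonds formed (products):
  C–Br: 1 × 283 = 283
  C–C: 1 × 336 = 336
  C–H: 5 × 429 = 2145
  H–Br: 1 × 362 = 362
  Σ(formed) = 3126 kJ
ΔH = Σ(broken) − Σ(formed) = 3098 − 3126 = −28 kJ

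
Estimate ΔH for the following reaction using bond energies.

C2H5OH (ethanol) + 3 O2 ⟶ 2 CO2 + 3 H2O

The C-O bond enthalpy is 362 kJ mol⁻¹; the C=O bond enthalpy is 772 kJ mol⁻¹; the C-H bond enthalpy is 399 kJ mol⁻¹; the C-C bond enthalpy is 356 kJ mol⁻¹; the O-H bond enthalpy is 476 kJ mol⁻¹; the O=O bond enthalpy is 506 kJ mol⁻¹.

Bonds broken (reactants):
  C-C: 1 × 356 = 356
  C-H: 5 × 399 = 1995
  C-O: 1 × 362 = 362
  O-H: 1 × 476 = 476
  O=O: 3 × 506 = 1518
  Σ(broken) = 4707 kJ
Bonds formed (products):
  C=O: 4 × 772 = 3088
  O-H: 6 × 476 = 2856
  Σ(formed) = 5944 kJ
ΔH = Σ(broken) − Σ(formed) = 4707 − 5944 = −1237 kJ

ΔH ≈ −1237 kJ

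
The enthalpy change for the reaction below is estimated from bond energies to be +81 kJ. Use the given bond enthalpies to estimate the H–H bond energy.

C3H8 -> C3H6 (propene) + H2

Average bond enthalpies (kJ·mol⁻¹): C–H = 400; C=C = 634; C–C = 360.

D(H–H) ≈ 445 kJ/mol

Let D be the H–H bond energy.
Σ(broken) = 2×360 + 8×400 = 3920
Σ(formed) = 1×360 + 6×400 + 1×634 + 1×D = 3394 + D
ΔH = Σ(broken) − Σ(formed) = (3920) − (3394 + D) = +526 − D
Setting this equal to +81 kJ gives D = 445 kJ/mol.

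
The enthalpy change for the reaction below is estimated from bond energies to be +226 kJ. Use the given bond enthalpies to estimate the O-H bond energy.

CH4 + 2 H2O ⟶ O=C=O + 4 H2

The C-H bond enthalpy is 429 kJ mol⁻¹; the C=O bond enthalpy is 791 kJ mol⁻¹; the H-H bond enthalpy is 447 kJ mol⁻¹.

Let D be the O-H bond energy.
Σ(broken) = 4×429 + 4×D = 1716 + 4D
Σ(formed) = 2×791 + 4×447 = 3370
ΔH = Σ(broken) − Σ(formed) = (1716 + 4D) − (3370) = −1654 + 4D
Setting this equal to +226 kJ gives 4D = 1880, so D = 470 kJ/mol.

D(O-H) ≈ 470 kJ/mol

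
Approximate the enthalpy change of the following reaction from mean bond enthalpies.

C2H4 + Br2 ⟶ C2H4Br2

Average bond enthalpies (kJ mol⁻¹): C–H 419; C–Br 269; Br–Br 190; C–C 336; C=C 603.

ΔH ≈ −81 kJ

Bonds broken (reactants):
  Br–Br: 1 × 190 = 190
  C–H: 4 × 419 = 1676
  C=C: 1 × 603 = 603
  Σ(broken) = 2469 kJ
Bonds formed (products):
  C–Br: 2 × 269 = 538
  C–C: 1 × 336 = 336
  C–H: 4 × 419 = 1676
  Σ(formed) = 2550 kJ
ΔH = Σ(broken) − Σ(formed) = 2469 − 2550 = −81 kJ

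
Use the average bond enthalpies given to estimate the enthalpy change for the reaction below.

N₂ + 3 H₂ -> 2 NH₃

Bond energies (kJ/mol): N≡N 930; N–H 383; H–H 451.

Bonds broken (reactants):
  H–H: 3 × 451 = 1353
  N≡N: 1 × 930 = 930
  Σ(broken) = 2283 kJ
Bonds formed (products):
  N–H: 6 × 383 = 2298
  Σ(formed) = 2298 kJ
ΔH = Σ(broken) − Σ(formed) = 2283 − 2298 = −15 kJ

ΔH ≈ −15 kJ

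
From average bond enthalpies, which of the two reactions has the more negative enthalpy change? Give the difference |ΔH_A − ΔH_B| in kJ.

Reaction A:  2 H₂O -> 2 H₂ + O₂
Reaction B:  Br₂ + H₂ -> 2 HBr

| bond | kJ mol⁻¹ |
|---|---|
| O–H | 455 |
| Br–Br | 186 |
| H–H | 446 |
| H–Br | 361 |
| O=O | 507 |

Reaction A:
  Bonds broken (reactants):
    O–H: 4 × 455 = 1820
    Σ(broken) = 1820 kJ
  Bonds formed (products):
    H–H: 2 × 446 = 892
    O=O: 1 × 507 = 507
    Σ(formed) = 1399 kJ
  ΔH_A = 1820 − 1399 = +421 kJ
Reaction B:
  Bonds broken (reactants):
    Br–Br: 1 × 186 = 186
    H–H: 1 × 446 = 446
    Σ(broken) = 632 kJ
  Bonds formed (products):
    H–Br: 2 × 361 = 722
    Σ(formed) = 722 kJ
  ΔH_B = 632 − 722 = −90 kJ
ΔH_A − ΔH_B = +511 kJ, so reaction B has the more negative ΔH; |ΔH_A − ΔH_B| = 511 kJ.

Reaction B, by 511 kJ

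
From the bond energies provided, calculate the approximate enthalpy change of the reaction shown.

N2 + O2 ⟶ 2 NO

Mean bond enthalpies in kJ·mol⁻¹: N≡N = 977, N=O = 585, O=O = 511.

Bonds broken (reactants):
  N≡N: 1 × 977 = 977
  O=O: 1 × 511 = 511
  Σ(broken) = 1488 kJ
Bonds formed (products):
  N=O: 2 × 585 = 1170
  Σ(formed) = 1170 kJ
ΔH = Σ(broken) − Σ(formed) = 1488 − 1170 = +318 kJ

ΔH ≈ +318 kJ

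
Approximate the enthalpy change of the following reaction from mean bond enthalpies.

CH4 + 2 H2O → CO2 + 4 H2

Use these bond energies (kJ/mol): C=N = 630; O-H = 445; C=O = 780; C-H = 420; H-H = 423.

Bonds broken (reactants):
  C-H: 4 × 420 = 1680
  O-H: 4 × 445 = 1780
  Σ(broken) = 3460 kJ
Bonds formed (products):
  C=O: 2 × 780 = 1560
  H-H: 4 × 423 = 1692
  Σ(formed) = 3252 kJ
ΔH = Σ(broken) − Σ(formed) = 3460 − 3252 = +208 kJ

ΔH ≈ +208 kJ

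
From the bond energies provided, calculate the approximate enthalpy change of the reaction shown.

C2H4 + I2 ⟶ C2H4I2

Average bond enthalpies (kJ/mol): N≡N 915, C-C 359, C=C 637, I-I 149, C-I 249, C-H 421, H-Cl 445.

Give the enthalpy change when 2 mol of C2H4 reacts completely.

ΔH = −142 kJ

Bonds broken (reactants):
  C-H: 4 × 421 = 1684
  C=C: 1 × 637 = 637
  I-I: 1 × 149 = 149
  Σ(broken) = 2470 kJ
Bonds formed (products):
  C-C: 1 × 359 = 359
  C-H: 4 × 421 = 1684
  C-I: 2 × 249 = 498
  Σ(formed) = 2541 kJ
ΔH = Σ(broken) − Σ(formed) = 2470 − 2541 = −71 kJ
For 2× the reaction as written: 2 × (−71) = −142 kJ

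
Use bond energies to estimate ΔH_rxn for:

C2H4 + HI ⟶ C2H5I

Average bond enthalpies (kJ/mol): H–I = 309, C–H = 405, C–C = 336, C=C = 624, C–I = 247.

ΔH ≈ −55 kJ

Bonds broken (reactants):
  C–H: 4 × 405 = 1620
  C=C: 1 × 624 = 624
  H–I: 1 × 309 = 309
  Σ(broken) = 2553 kJ
Bonds formed (products):
  C–C: 1 × 336 = 336
  C–H: 5 × 405 = 2025
  C–I: 1 × 247 = 247
  Σ(formed) = 2608 kJ
ΔH = Σ(broken) − Σ(formed) = 2553 − 2608 = −55 kJ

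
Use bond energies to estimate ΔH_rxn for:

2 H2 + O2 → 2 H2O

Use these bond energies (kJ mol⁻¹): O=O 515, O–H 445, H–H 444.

ΔH ≈ −377 kJ

Bonds broken (reactants):
  H–H: 2 × 444 = 888
  O=O: 1 × 515 = 515
  Σ(broken) = 1403 kJ
Bonds formed (products):
  O–H: 4 × 445 = 1780
  Σ(formed) = 1780 kJ
ΔH = Σ(broken) − Σ(formed) = 1403 − 1780 = −377 kJ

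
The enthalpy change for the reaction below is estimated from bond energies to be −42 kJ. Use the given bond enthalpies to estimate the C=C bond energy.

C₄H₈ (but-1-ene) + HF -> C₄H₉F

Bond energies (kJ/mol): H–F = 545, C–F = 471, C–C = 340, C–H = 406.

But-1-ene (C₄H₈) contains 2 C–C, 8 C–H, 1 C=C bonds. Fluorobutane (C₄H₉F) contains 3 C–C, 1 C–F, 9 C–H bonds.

D(C=C) ≈ 630 kJ/mol

Let D be the C=C bond energy.
Σ(broken) = 2×340 + 8×406 + 1×D + 1×545 = 4473 + D
Σ(formed) = 3×340 + 1×471 + 9×406 = 5145
ΔH = Σ(broken) − Σ(formed) = (4473 + D) − (5145) = −672 + D
Setting this equal to −42 kJ gives D = 630 kJ/mol.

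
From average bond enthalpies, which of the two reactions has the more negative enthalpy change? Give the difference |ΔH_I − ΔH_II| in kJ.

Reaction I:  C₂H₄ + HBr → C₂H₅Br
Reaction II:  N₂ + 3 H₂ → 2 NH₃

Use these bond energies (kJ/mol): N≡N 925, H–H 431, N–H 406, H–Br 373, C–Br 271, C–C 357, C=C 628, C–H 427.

Reaction I:
  Bonds broken (reactants):
    C–H: 4 × 427 = 1708
    C=C: 1 × 628 = 628
    H–Br: 1 × 373 = 373
    Σ(broken) = 2709 kJ
  Bonds formed (products):
    C–Br: 1 × 271 = 271
    C–C: 1 × 357 = 357
    C–H: 5 × 427 = 2135
    Σ(formed) = 2763 kJ
  ΔH_I = 2709 − 2763 = −54 kJ
Reaction II:
  Bonds broken (reactants):
    H–H: 3 × 431 = 1293
    N≡N: 1 × 925 = 925
    Σ(broken) = 2218 kJ
  Bonds formed (products):
    N–H: 6 × 406 = 2436
    Σ(formed) = 2436 kJ
  ΔH_II = 2218 − 2436 = −218 kJ
ΔH_I − ΔH_II = +164 kJ, so reaction II has the more negative ΔH; |ΔH_I − ΔH_II| = 164 kJ.

Reaction II, by 164 kJ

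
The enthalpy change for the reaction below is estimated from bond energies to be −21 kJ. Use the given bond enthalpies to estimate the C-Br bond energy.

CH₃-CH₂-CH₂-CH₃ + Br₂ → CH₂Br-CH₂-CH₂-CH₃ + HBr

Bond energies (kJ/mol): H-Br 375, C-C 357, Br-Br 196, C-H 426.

D(C-Br) ≈ 268 kJ/mol

Let D be the C-Br bond energy.
Σ(broken) = 1×196 + 3×357 + 10×426 = 5527
Σ(formed) = 1×D + 3×357 + 9×426 + 1×375 = 5280 + D
ΔH = Σ(broken) − Σ(formed) = (5527) − (5280 + D) = +247 − D
Setting this equal to −21 kJ gives D = 268 kJ/mol.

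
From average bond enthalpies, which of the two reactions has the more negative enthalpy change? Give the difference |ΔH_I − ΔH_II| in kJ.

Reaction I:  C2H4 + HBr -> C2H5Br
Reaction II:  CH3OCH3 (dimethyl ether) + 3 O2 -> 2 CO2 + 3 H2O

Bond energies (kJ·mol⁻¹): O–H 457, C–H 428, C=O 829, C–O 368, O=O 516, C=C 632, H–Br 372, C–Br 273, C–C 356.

Reaction I:
  Bonds broken (reactants):
    C–H: 4 × 428 = 1712
    C=C: 1 × 632 = 632
    H–Br: 1 × 372 = 372
    Σ(broken) = 2716 kJ
  Bonds formed (products):
    C–Br: 1 × 273 = 273
    C–C: 1 × 356 = 356
    C–H: 5 × 428 = 2140
    Σ(formed) = 2769 kJ
  ΔH_I = 2716 − 2769 = −53 kJ
Reaction II:
  Bonds broken (reactants):
    C–H: 6 × 428 = 2568
    C–O: 2 × 368 = 736
    O=O: 3 × 516 = 1548
    Σ(broken) = 4852 kJ
  Bonds formed (products):
    C=O: 4 × 829 = 3316
    O–H: 6 × 457 = 2742
    Σ(formed) = 6058 kJ
  ΔH_II = 4852 − 6058 = −1206 kJ
ΔH_I − ΔH_II = +1153 kJ, so reaction II has the more negative ΔH; |ΔH_I − ΔH_II| = 1153 kJ.

Reaction II, by 1153 kJ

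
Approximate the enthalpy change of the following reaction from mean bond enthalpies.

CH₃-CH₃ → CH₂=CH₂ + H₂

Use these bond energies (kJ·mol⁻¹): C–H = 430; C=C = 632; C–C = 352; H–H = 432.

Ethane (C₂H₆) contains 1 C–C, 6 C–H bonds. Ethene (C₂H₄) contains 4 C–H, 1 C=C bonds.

ΔH ≈ +148 kJ

Bonds broken (reactants):
  C–C: 1 × 352 = 352
  C–H: 6 × 430 = 2580
  Σ(broken) = 2932 kJ
Bonds formed (products):
  C–H: 4 × 430 = 1720
  C=C: 1 × 632 = 632
  H–H: 1 × 432 = 432
  Σ(formed) = 2784 kJ
ΔH = Σ(broken) − Σ(formed) = 2932 − 2784 = +148 kJ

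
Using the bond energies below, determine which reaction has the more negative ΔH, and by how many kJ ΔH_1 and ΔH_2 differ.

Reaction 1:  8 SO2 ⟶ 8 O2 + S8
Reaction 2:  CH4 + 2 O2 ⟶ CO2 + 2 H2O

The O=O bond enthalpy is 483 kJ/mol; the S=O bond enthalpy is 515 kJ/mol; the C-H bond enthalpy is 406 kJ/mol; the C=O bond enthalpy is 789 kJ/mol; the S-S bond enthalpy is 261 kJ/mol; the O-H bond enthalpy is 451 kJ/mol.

Reaction 2, by 3080 kJ

Reaction 1:
  Bonds broken (reactants):
    S=O: 16 × 515 = 8240
    Σ(broken) = 8240 kJ
  Bonds formed (products):
    O=O: 8 × 483 = 3864
    S-S: 8 × 261 = 2088
    Σ(formed) = 5952 kJ
  ΔH_1 = 8240 − 5952 = +2288 kJ
Reaction 2:
  Bonds broken (reactants):
    C-H: 4 × 406 = 1624
    O=O: 2 × 483 = 966
    Σ(broken) = 2590 kJ
  Bonds formed (products):
    C=O: 2 × 789 = 1578
    O-H: 4 × 451 = 1804
    Σ(formed) = 3382 kJ
  ΔH_2 = 2590 − 3382 = −792 kJ
ΔH_1 − ΔH_2 = +3080 kJ, so reaction 2 has the more negative ΔH; |ΔH_1 − ΔH_2| = 3080 kJ.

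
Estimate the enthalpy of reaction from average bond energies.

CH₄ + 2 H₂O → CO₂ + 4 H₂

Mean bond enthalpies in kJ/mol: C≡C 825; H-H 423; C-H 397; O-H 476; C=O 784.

Bonds broken (reactants):
  C-H: 4 × 397 = 1588
  O-H: 4 × 476 = 1904
  Σ(broken) = 3492 kJ
Bonds formed (products):
  C=O: 2 × 784 = 1568
  H-H: 4 × 423 = 1692
  Σ(formed) = 3260 kJ
ΔH = Σ(broken) − Σ(formed) = 3492 − 3260 = +232 kJ

ΔH ≈ +232 kJ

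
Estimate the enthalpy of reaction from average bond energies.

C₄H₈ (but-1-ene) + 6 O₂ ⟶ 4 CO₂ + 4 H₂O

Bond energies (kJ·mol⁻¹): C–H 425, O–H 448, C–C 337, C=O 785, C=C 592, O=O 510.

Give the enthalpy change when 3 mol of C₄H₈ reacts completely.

ΔH = −6414 kJ

Bonds broken (reactants):
  C–C: 2 × 337 = 674
  C–H: 8 × 425 = 3400
  C=C: 1 × 592 = 592
  O=O: 6 × 510 = 3060
  Σ(broken) = 7726 kJ
Bonds formed (products):
  C=O: 8 × 785 = 6280
  O–H: 8 × 448 = 3584
  Σ(formed) = 9864 kJ
ΔH = Σ(broken) − Σ(formed) = 7726 − 9864 = −2138 kJ
For 3× the reaction as written: 3 × (−2138) = −6414 kJ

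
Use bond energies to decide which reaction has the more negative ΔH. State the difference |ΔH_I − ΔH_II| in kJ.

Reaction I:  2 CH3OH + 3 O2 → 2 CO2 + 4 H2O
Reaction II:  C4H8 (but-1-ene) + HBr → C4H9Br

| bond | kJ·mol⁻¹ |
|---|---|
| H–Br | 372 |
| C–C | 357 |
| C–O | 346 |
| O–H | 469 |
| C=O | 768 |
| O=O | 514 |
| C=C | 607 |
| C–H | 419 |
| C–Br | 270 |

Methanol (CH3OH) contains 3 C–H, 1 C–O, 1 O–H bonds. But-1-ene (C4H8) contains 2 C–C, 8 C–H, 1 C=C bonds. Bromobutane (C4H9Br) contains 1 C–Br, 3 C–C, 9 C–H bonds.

Reaction I, by 1071 kJ

Reaction I:
  Bonds broken (reactants):
    C–H: 6 × 419 = 2514
    C–O: 2 × 346 = 692
    O–H: 2 × 469 = 938
    O=O: 3 × 514 = 1542
    Σ(broken) = 5686 kJ
  Bonds formed (products):
    C=O: 4 × 768 = 3072
    O–H: 8 × 469 = 3752
    Σ(formed) = 6824 kJ
  ΔH_I = 5686 − 6824 = −1138 kJ
Reaction II:
  Bonds broken (reactants):
    C–C: 2 × 357 = 714
    C–H: 8 × 419 = 3352
    C=C: 1 × 607 = 607
    H–Br: 1 × 372 = 372
    Σ(broken) = 5045 kJ
  Bonds formed (products):
    C–Br: 1 × 270 = 270
    C–C: 3 × 357 = 1071
    C–H: 9 × 419 = 3771
    Σ(formed) = 5112 kJ
  ΔH_II = 5045 − 5112 = −67 kJ
ΔH_I − ΔH_II = −1071 kJ, so reaction I has the more negative ΔH; |ΔH_I − ΔH_II| = 1071 kJ.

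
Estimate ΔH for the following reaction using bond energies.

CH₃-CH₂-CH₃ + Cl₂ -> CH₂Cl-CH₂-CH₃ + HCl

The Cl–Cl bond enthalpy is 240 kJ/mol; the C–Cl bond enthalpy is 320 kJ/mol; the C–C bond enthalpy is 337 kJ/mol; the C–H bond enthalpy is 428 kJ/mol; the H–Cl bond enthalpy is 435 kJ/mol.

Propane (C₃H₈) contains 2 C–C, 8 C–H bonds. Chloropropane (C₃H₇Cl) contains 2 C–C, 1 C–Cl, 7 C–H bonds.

ΔH ≈ −87 kJ

Bonds broken (reactants):
  C–C: 2 × 337 = 674
  C–H: 8 × 428 = 3424
  Cl–Cl: 1 × 240 = 240
  Σ(broken) = 4338 kJ
Bonds formed (products):
  C–C: 2 × 337 = 674
  C–Cl: 1 × 320 = 320
  C–H: 7 × 428 = 2996
  H–Cl: 1 × 435 = 435
  Σ(formed) = 4425 kJ
ΔH = Σ(broken) − Σ(formed) = 4338 − 4425 = −87 kJ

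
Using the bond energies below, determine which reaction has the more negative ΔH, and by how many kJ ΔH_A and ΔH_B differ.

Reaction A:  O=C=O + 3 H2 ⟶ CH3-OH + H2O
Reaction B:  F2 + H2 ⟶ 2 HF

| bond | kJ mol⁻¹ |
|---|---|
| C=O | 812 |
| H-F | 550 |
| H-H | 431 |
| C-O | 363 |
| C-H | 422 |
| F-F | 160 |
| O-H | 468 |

Reaction B, by 393 kJ

Reaction A:
  Bonds broken (reactants):
    C=O: 2 × 812 = 1624
    H-H: 3 × 431 = 1293
    Σ(broken) = 2917 kJ
  Bonds formed (products):
    C-H: 3 × 422 = 1266
    C-O: 1 × 363 = 363
    O-H: 3 × 468 = 1404
    Σ(formed) = 3033 kJ
  ΔH_A = 2917 − 3033 = −116 kJ
Reaction B:
  Bonds broken (reactants):
    F-F: 1 × 160 = 160
    H-H: 1 × 431 = 431
    Σ(broken) = 591 kJ
  Bonds formed (products):
    H-F: 2 × 550 = 1100
    Σ(formed) = 1100 kJ
  ΔH_B = 591 − 1100 = −509 kJ
ΔH_A − ΔH_B = +393 kJ, so reaction B has the more negative ΔH; |ΔH_A − ΔH_B| = 393 kJ.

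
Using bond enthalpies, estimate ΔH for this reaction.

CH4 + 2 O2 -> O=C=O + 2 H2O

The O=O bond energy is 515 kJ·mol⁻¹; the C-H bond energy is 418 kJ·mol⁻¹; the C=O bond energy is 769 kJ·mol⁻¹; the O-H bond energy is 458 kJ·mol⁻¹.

Bonds broken (reactants):
  C-H: 4 × 418 = 1672
  O=O: 2 × 515 = 1030
  Σ(broken) = 2702 kJ
Bonds formed (products):
  C=O: 2 × 769 = 1538
  O-H: 4 × 458 = 1832
  Σ(formed) = 3370 kJ
ΔH = Σ(broken) − Σ(formed) = 2702 − 3370 = −668 kJ

ΔH ≈ −668 kJ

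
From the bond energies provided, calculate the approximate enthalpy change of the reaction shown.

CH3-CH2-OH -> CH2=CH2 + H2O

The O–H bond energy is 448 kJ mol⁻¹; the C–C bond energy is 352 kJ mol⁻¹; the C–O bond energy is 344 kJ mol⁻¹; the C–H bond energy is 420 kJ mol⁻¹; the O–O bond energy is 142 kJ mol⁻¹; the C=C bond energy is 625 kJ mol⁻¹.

ΔH ≈ +43 kJ

Bonds broken (reactants):
  C–C: 1 × 352 = 352
  C–H: 5 × 420 = 2100
  C–O: 1 × 344 = 344
  O–H: 1 × 448 = 448
  Σ(broken) = 3244 kJ
Bonds formed (products):
  C–H: 4 × 420 = 1680
  C=C: 1 × 625 = 625
  O–H: 2 × 448 = 896
  Σ(formed) = 3201 kJ
ΔH = Σ(broken) − Σ(formed) = 3244 − 3201 = +43 kJ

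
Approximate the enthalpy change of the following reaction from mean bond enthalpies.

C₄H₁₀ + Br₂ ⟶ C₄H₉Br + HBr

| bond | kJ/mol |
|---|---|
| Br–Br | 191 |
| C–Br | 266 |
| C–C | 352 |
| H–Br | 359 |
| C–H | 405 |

Bonds broken (reactants):
  Br–Br: 1 × 191 = 191
  C–C: 3 × 352 = 1056
  C–H: 10 × 405 = 4050
  Σ(broken) = 5297 kJ
Bonds formed (products):
  C–Br: 1 × 266 = 266
  C–C: 3 × 352 = 1056
  C–H: 9 × 405 = 3645
  H–Br: 1 × 359 = 359
  Σ(formed) = 5326 kJ
ΔH = Σ(broken) − Σ(formed) = 5297 − 5326 = −29 kJ

ΔH ≈ −29 kJ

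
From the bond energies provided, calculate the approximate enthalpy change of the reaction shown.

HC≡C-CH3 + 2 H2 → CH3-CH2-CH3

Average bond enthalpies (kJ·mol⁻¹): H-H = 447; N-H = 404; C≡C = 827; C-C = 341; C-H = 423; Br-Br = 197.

Bonds broken (reactants):
  C≡C: 1 × 827 = 827
  C-C: 1 × 341 = 341
  C-H: 4 × 423 = 1692
  H-H: 2 × 447 = 894
  Σ(broken) = 3754 kJ
Bonds formed (products):
  C-C: 2 × 341 = 682
  C-H: 8 × 423 = 3384
  Σ(formed) = 4066 kJ
ΔH = Σ(broken) − Σ(formed) = 3754 − 4066 = −312 kJ

ΔH ≈ −312 kJ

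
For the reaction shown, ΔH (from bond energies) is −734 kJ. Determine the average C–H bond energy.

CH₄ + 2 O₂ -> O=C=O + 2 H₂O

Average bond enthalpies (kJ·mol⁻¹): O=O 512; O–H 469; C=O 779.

Let D be the C–H bond energy.
Σ(broken) = 4×D + 2×512 = 1024 + 4D
Σ(formed) = 2×779 + 4×469 = 3434
ΔH = Σ(broken) − Σ(formed) = (1024 + 4D) − (3434) = −2410 + 4D
Setting this equal to −734 kJ gives 4D = 1676, so D = 419 kJ/mol.

D(C–H) ≈ 419 kJ/mol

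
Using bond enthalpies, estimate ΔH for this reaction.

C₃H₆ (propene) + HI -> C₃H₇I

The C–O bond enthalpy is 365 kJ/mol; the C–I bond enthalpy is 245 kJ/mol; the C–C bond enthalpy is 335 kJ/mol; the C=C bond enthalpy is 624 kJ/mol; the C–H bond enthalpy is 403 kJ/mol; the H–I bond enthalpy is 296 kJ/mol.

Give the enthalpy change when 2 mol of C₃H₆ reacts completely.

Bonds broken (reactants):
  C–C: 1 × 335 = 335
  C–H: 6 × 403 = 2418
  C=C: 1 × 624 = 624
  H–I: 1 × 296 = 296
  Σ(broken) = 3673 kJ
Bonds formed (products):
  C–C: 2 × 335 = 670
  C–H: 7 × 403 = 2821
  C–I: 1 × 245 = 245
  Σ(formed) = 3736 kJ
ΔH = Σ(broken) − Σ(formed) = 3673 − 3736 = −63 kJ
For 2× the reaction as written: 2 × (−63) = −126 kJ

ΔH = −126 kJ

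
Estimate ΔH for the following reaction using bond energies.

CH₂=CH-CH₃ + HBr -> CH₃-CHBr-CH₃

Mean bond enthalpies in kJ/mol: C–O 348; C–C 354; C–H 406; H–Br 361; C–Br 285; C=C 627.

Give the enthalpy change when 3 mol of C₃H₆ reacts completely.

ΔH = −171 kJ

Bonds broken (reactants):
  C–C: 1 × 354 = 354
  C–H: 6 × 406 = 2436
  C=C: 1 × 627 = 627
  H–Br: 1 × 361 = 361
  Σ(broken) = 3778 kJ
Bonds formed (products):
  C–Br: 1 × 285 = 285
  C–C: 2 × 354 = 708
  C–H: 7 × 406 = 2842
  Σ(formed) = 3835 kJ
ΔH = Σ(broken) − Σ(formed) = 3778 − 3835 = −57 kJ
For 3× the reaction as written: 3 × (−57) = −171 kJ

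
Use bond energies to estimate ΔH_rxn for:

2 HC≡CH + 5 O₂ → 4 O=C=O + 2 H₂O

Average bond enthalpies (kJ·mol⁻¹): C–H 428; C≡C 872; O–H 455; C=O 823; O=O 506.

Bonds broken (reactants):
  C≡C: 2 × 872 = 1744
  C–H: 4 × 428 = 1712
  O=O: 5 × 506 = 2530
  Σ(broken) = 5986 kJ
Bonds formed (products):
  C=O: 8 × 823 = 6584
  O–H: 4 × 455 = 1820
  Σ(formed) = 8404 kJ
ΔH = Σ(broken) − Σ(formed) = 5986 − 8404 = −2418 kJ

ΔH ≈ −2418 kJ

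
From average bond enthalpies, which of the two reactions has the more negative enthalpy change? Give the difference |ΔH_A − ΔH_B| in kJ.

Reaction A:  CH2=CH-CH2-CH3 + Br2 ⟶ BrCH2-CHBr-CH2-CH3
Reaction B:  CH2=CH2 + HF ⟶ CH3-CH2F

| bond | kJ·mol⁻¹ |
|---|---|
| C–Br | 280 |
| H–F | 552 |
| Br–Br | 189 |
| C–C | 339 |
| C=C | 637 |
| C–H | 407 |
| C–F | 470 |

Reaction A:
  Bonds broken (reactants):
    Br–Br: 1 × 189 = 189
    C–C: 2 × 339 = 678
    C–H: 8 × 407 = 3256
    C=C: 1 × 637 = 637
    Σ(broken) = 4760 kJ
  Bonds formed (products):
    C–Br: 2 × 280 = 560
    C–C: 3 × 339 = 1017
    C–H: 8 × 407 = 3256
    Σ(formed) = 4833 kJ
  ΔH_A = 4760 − 4833 = −73 kJ
Reaction B:
  Bonds broken (reactants):
    C–H: 4 × 407 = 1628
    C=C: 1 × 637 = 637
    H–F: 1 × 552 = 552
    Σ(broken) = 2817 kJ
  Bonds formed (products):
    C–C: 1 × 339 = 339
    C–F: 1 × 470 = 470
    C–H: 5 × 407 = 2035
    Σ(formed) = 2844 kJ
  ΔH_B = 2817 − 2844 = −27 kJ
ΔH_A − ΔH_B = −46 kJ, so reaction A has the more negative ΔH; |ΔH_A − ΔH_B| = 46 kJ.

Reaction A, by 46 kJ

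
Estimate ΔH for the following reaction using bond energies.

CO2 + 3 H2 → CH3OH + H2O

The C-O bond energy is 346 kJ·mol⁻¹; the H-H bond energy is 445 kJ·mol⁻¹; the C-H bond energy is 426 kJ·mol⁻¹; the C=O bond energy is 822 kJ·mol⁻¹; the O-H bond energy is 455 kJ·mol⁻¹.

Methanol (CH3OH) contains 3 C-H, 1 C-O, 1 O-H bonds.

ΔH ≈ −10 kJ

Bonds broken (reactants):
  C=O: 2 × 822 = 1644
  H-H: 3 × 445 = 1335
  Σ(broken) = 2979 kJ
Bonds formed (products):
  C-H: 3 × 426 = 1278
  C-O: 1 × 346 = 346
  O-H: 3 × 455 = 1365
  Σ(formed) = 2989 kJ
ΔH = Σ(broken) − Σ(formed) = 2979 − 2989 = −10 kJ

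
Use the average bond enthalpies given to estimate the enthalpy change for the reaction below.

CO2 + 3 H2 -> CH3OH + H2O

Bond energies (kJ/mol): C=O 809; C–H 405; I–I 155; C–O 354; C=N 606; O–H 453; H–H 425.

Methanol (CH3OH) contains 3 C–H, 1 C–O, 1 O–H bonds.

ΔH ≈ −35 kJ

Bonds broken (reactants):
  C=O: 2 × 809 = 1618
  H–H: 3 × 425 = 1275
  Σ(broken) = 2893 kJ
Bonds formed (products):
  C–H: 3 × 405 = 1215
  C–O: 1 × 354 = 354
  O–H: 3 × 453 = 1359
  Σ(formed) = 2928 kJ
ΔH = Σ(broken) − Σ(formed) = 2893 − 2928 = −35 kJ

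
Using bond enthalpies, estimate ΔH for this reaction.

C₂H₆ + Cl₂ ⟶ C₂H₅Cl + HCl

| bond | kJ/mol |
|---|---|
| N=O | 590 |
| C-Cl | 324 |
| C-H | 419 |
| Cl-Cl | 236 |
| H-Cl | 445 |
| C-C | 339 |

ΔH ≈ −114 kJ

Bonds broken (reactants):
  C-C: 1 × 339 = 339
  C-H: 6 × 419 = 2514
  Cl-Cl: 1 × 236 = 236
  Σ(broken) = 3089 kJ
Bonds formed (products):
  C-C: 1 × 339 = 339
  C-Cl: 1 × 324 = 324
  C-H: 5 × 419 = 2095
  H-Cl: 1 × 445 = 445
  Σ(formed) = 3203 kJ
ΔH = Σ(broken) − Σ(formed) = 3089 − 3203 = −114 kJ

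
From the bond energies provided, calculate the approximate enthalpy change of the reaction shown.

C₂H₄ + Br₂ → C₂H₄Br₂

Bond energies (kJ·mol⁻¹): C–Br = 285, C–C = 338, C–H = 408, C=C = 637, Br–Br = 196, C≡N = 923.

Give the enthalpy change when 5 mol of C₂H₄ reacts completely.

Bonds broken (reactants):
  Br–Br: 1 × 196 = 196
  C–H: 4 × 408 = 1632
  C=C: 1 × 637 = 637
  Σ(broken) = 2465 kJ
Bonds formed (products):
  C–Br: 2 × 285 = 570
  C–C: 1 × 338 = 338
  C–H: 4 × 408 = 1632
  Σ(formed) = 2540 kJ
ΔH = Σ(broken) − Σ(formed) = 2465 − 2540 = −75 kJ
For 5× the reaction as written: 5 × (−75) = −375 kJ

ΔH = −375 kJ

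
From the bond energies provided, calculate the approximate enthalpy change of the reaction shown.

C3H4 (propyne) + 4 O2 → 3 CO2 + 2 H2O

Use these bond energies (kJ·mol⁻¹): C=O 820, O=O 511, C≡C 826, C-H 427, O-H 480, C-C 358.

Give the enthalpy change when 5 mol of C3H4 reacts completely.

ΔH = −9520 kJ

Bonds broken (reactants):
  C≡C: 1 × 826 = 826
  C-C: 1 × 358 = 358
  C-H: 4 × 427 = 1708
  O=O: 4 × 511 = 2044
  Σ(broken) = 4936 kJ
Bonds formed (products):
  C=O: 6 × 820 = 4920
  O-H: 4 × 480 = 1920
  Σ(formed) = 6840 kJ
ΔH = Σ(broken) − Σ(formed) = 4936 − 6840 = −1904 kJ
For 5× the reaction as written: 5 × (−1904) = −9520 kJ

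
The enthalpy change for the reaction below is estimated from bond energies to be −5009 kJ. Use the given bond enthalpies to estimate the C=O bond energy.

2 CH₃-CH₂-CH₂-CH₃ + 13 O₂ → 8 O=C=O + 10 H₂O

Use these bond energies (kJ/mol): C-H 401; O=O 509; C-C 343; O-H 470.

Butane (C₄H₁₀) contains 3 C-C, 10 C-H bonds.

D(C=O) ≈ 769 kJ/mol

Let D be the C=O bond energy.
Σ(broken) = 6×343 + 20×401 + 13×509 = 16695
Σ(formed) = 16×D + 20×470 = 9400 + 16D
ΔH = Σ(broken) − Σ(formed) = (16695) − (9400 + 16D) = +7295 − 16D
Setting this equal to −5009 kJ gives 16D = 12304, so D = 769 kJ/mol.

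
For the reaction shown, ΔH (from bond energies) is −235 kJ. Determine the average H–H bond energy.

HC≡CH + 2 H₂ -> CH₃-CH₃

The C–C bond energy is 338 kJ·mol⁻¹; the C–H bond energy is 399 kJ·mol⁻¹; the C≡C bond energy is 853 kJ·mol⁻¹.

Let D be the H–H bond energy.
Σ(broken) = 1×853 + 2×399 + 2×D = 1651 + 2D
Σ(formed) = 1×338 + 6×399 = 2732
ΔH = Σ(broken) − Σ(formed) = (1651 + 2D) − (2732) = −1081 + 2D
Setting this equal to −235 kJ gives 2D = 846, so D = 423 kJ/mol.

D(H–H) ≈ 423 kJ/mol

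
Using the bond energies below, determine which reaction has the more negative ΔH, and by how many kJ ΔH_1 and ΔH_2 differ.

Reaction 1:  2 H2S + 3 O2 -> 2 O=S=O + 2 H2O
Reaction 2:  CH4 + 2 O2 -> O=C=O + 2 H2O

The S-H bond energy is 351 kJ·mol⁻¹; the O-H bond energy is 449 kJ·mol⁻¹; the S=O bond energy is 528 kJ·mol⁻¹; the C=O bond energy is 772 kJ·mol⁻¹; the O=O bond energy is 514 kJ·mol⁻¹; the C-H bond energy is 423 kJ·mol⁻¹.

Reaction 1:
  Bonds broken (reactants):
    O=O: 3 × 514 = 1542
    S-H: 4 × 351 = 1404
    Σ(broken) = 2946 kJ
  Bonds formed (products):
    O-H: 4 × 449 = 1796
    S=O: 4 × 528 = 2112
    Σ(formed) = 3908 kJ
  ΔH_1 = 2946 − 3908 = −962 kJ
Reaction 2:
  Bonds broken (reactants):
    C-H: 4 × 423 = 1692
    O=O: 2 × 514 = 1028
    Σ(broken) = 2720 kJ
  Bonds formed (products):
    C=O: 2 × 772 = 1544
    O-H: 4 × 449 = 1796
    Σ(formed) = 3340 kJ
  ΔH_2 = 2720 − 3340 = −620 kJ
ΔH_1 − ΔH_2 = −342 kJ, so reaction 1 has the more negative ΔH; |ΔH_1 − ΔH_2| = 342 kJ.

Reaction 1, by 342 kJ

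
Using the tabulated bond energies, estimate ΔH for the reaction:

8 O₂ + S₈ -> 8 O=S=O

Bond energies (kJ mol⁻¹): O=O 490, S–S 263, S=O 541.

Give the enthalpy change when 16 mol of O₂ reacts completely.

Bonds broken (reactants):
  O=O: 8 × 490 = 3920
  S–S: 8 × 263 = 2104
  Σ(broken) = 6024 kJ
Bonds formed (products):
  S=O: 16 × 541 = 8656
  Σ(formed) = 8656 kJ
ΔH = Σ(broken) − Σ(formed) = 6024 − 8656 = −2632 kJ
For 2× the reaction as written: 2 × (−2632) = −5264 kJ

ΔH = −5264 kJ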